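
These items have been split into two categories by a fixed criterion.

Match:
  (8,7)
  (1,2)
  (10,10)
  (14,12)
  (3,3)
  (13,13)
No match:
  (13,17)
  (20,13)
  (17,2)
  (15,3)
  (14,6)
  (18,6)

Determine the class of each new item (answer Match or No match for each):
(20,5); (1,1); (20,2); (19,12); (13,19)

No match, Match, No match, No match, No match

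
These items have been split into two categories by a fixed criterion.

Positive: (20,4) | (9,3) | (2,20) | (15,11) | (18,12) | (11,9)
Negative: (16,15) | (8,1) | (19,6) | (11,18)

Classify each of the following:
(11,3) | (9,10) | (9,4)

Positive, Negative, Negative

'Positive' ⟺ sum is even.
(11,3): Positive (11+3 = 14). (9,10): Negative (9+10 = 19). (9,4): Negative (9+4 = 13).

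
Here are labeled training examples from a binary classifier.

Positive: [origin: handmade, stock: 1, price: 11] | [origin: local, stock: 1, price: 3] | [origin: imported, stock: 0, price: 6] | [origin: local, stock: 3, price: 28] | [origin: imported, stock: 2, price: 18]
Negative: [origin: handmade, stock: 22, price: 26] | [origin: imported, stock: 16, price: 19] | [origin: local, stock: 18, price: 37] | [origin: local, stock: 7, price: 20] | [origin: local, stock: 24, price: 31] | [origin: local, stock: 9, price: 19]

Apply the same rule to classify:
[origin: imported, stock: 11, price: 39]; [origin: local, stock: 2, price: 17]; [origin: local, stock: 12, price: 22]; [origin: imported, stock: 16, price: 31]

Negative, Positive, Negative, Negative

The simplest hypothesis consistent with all the labels is: stock ≤ 3.
[origin: imported, stock: 11, price: 39]: stock = 11 — does not pass, so Negative.
[origin: local, stock: 2, price: 17]: stock = 2 — checks out, so Positive.
[origin: local, stock: 12, price: 22]: stock = 12 — does not pass, so Negative.
[origin: imported, stock: 16, price: 31]: stock = 16 — does not pass, so Negative.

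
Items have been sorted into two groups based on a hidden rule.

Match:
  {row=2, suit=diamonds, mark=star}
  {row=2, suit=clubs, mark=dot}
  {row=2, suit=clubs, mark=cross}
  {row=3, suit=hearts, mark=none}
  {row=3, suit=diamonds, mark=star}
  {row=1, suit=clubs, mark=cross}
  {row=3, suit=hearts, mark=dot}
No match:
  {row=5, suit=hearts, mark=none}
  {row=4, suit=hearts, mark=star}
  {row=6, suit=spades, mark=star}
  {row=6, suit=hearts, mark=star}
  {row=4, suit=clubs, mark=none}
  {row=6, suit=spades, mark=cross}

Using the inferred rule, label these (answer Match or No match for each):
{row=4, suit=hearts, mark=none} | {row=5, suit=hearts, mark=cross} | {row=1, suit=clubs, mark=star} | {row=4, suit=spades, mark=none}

The rule appears to be: row ≤ 3.
No match: {row=4, suit=hearts, mark=none}, since row = 4. No match: {row=5, suit=hearts, mark=cross}, since row = 5. Match: {row=1, suit=clubs, mark=star}, since row = 1. No match: {row=4, suit=spades, mark=none}, since row = 4.

No match, No match, Match, No match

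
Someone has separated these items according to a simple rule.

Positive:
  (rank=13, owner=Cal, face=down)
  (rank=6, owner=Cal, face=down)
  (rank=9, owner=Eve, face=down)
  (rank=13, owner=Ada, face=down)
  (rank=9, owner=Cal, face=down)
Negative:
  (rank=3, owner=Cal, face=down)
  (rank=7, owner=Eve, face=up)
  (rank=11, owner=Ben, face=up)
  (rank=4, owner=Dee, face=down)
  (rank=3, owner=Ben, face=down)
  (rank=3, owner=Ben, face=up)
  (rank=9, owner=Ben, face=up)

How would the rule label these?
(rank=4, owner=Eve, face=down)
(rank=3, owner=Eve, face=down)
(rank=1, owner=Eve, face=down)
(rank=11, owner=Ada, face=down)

Negative, Negative, Negative, Positive

The distinguishing property — face is down AND rank ≥ 6 — holds for all the 'Positive' cases and none of the 'Negative' cases.
(rank=4, owner=Eve, face=down) — face is down, rank = 4, hence Negative. (rank=3, owner=Eve, face=down) — face is down, rank = 3, hence Negative. (rank=1, owner=Eve, face=down) — face is down, rank = 1, hence Negative. (rank=11, owner=Ada, face=down) — face is down, rank = 11, hence Positive.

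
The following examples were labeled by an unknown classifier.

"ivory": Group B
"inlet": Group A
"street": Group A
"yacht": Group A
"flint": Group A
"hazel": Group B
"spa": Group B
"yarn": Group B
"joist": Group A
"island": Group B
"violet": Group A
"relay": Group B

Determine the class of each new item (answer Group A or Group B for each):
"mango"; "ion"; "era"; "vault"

Group B, Group B, Group B, Group A

The simplest hypothesis consistent with all the labels is: contains 't'.
"mango": no 't', fails this test → Group B. "ion": no 't', fails this test → Group B. "era": no 't', fails this test → Group B. "vault": has 't', fits → Group A.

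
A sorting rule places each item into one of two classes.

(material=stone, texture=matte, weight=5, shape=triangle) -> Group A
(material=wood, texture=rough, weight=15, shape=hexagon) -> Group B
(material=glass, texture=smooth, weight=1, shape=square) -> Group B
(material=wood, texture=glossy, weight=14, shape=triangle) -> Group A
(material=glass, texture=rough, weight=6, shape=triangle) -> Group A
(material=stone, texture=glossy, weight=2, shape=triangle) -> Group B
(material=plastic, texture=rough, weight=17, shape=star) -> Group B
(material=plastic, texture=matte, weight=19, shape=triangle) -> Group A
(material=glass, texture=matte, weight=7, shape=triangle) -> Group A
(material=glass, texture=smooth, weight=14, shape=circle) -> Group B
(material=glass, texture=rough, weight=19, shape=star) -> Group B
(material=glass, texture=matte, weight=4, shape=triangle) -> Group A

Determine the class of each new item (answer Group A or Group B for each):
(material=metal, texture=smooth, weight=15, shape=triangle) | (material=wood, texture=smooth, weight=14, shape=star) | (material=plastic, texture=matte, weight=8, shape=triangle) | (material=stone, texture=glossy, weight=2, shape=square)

Group A, Group B, Group A, Group B

'Group A' ⟺ shape is triangle AND weight ≥ 4.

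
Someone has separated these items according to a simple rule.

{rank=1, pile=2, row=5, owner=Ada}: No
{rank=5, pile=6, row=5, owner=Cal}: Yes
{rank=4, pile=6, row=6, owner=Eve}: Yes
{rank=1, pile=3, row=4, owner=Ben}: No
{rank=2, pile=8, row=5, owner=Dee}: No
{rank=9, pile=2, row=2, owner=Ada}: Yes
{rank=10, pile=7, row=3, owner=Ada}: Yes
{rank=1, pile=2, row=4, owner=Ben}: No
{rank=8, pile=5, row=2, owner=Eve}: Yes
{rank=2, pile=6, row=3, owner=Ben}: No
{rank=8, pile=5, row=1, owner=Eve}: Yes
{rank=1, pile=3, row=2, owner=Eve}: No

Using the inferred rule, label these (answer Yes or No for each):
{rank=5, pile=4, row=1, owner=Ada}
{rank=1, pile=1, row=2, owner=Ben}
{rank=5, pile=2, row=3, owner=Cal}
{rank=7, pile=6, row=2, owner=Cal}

Yes, No, Yes, Yes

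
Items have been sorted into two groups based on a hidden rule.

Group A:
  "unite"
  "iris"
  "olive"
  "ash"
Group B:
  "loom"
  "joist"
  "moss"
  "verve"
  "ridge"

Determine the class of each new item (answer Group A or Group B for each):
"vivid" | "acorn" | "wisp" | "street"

Group B, Group A, Group B, Group B

One predicate separates the groups cleanly: starts with a vowel.
"vivid": starts with 'v' — doesn't match, so Group B.
"acorn": starts with 'a' — matches, so Group A.
"wisp": starts with 'w' — doesn't match, so Group B.
"street": starts with 's' — doesn't match, so Group B.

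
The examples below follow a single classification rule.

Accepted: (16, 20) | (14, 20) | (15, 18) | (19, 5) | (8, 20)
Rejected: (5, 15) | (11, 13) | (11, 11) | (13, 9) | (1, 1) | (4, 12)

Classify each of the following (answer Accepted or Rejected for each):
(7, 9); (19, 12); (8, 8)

All 'Accepted' examples share one property — max ≥ 16 — and every 'Rejected' example lacks it.
(7, 9): max 9, lacks this property → Rejected. (19, 12): max 19, qualifies → Accepted. (8, 8): max 8, lacks this property → Rejected.

Rejected, Accepted, Rejected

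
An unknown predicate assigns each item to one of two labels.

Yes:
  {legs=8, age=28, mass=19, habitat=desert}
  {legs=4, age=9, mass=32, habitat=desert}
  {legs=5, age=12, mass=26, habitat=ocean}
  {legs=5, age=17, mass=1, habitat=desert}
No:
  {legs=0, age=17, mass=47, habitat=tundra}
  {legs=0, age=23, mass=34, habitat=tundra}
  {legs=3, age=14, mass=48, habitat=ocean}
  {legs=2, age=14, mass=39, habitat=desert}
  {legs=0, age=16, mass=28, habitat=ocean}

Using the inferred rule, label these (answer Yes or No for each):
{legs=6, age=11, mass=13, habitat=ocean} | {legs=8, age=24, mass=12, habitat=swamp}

The simplest hypothesis consistent with all the labels is: legs ≥ 4.
Yes: {legs=6, age=11, mass=13, habitat=ocean}, since legs = 6. Yes: {legs=8, age=24, mass=12, habitat=swamp}, since legs = 8.

Yes, Yes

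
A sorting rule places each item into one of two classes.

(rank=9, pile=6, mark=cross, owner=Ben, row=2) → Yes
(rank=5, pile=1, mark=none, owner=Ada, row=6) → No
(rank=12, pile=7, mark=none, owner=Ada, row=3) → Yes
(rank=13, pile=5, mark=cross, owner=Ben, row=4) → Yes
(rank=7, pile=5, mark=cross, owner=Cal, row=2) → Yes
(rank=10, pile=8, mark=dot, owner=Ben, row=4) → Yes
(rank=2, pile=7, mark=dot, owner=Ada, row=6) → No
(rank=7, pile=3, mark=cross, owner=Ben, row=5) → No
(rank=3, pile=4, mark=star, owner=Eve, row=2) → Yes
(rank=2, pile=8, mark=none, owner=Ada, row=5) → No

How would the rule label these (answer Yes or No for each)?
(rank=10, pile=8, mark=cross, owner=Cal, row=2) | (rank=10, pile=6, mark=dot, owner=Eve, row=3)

Yes, Yes

The pattern is that an item is 'Yes' exactly when: row ≤ 4.
(rank=10, pile=8, mark=cross, owner=Cal, row=2) → row = 2 → Yes.
(rank=10, pile=6, mark=dot, owner=Eve, row=3) → row = 3 → Yes.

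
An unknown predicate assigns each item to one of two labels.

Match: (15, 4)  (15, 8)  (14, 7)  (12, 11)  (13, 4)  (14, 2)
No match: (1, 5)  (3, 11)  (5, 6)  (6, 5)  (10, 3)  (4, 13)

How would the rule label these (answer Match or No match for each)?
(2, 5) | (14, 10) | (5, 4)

No match, Match, No match

One predicate separates the groups cleanly: first ≥ 11.
(2, 5): No match (first 2). (14, 10): Match (first 14). (5, 4): No match (first 5).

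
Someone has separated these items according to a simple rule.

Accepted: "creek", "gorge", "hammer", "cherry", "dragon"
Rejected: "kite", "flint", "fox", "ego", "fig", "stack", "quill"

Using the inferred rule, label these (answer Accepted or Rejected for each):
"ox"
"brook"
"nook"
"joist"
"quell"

Rejected, Accepted, Rejected, Rejected, Rejected

The rule appears to be: contains 'r'.
Rejected: "ox", since no 'r'. Accepted: "brook", since has 'r'. Rejected: "nook", since no 'r'. Rejected: "joist", since no 'r'. Rejected: "quell", since no 'r'.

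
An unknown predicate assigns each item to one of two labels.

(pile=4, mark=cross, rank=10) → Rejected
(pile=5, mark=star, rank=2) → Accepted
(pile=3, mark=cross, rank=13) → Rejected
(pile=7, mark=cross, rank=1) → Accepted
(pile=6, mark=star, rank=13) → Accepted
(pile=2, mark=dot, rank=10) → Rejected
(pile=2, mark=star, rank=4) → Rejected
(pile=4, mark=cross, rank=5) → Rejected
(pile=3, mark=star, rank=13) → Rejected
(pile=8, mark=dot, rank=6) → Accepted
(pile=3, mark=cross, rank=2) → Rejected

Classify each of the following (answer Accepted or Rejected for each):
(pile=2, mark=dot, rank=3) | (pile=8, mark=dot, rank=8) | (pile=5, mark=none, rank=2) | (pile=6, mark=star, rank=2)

Rejected, Accepted, Accepted, Accepted

The pattern is that an item is 'Accepted' exactly when: pile ≥ 5.
(pile=2, mark=dot, rank=3) — pile = 2, hence Rejected.
(pile=8, mark=dot, rank=8) — pile = 8, hence Accepted.
(pile=5, mark=none, rank=2) — pile = 5, hence Accepted.
(pile=6, mark=star, rank=2) — pile = 6, hence Accepted.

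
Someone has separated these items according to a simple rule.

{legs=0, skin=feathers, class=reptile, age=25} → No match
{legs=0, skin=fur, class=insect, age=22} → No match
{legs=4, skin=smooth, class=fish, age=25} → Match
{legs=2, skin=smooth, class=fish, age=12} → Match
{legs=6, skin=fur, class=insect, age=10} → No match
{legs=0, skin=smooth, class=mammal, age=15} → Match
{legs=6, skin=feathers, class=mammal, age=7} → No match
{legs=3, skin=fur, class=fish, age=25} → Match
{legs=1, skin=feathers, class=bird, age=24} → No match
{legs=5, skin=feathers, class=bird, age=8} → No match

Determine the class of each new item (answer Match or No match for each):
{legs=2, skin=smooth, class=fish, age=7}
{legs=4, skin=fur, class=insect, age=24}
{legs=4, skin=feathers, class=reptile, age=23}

Rule: skin is smooth OR class is fish. This holds for each 'Match' example and fails for each 'No match' one.
Match: {legs=2, skin=smooth, class=fish, age=7}, since skin is smooth, class is fish. No match: {legs=4, skin=fur, class=insect, age=24}, since skin is fur, class is insect. No match: {legs=4, skin=feathers, class=reptile, age=23}, since skin is feathers, class is reptile.

Match, No match, No match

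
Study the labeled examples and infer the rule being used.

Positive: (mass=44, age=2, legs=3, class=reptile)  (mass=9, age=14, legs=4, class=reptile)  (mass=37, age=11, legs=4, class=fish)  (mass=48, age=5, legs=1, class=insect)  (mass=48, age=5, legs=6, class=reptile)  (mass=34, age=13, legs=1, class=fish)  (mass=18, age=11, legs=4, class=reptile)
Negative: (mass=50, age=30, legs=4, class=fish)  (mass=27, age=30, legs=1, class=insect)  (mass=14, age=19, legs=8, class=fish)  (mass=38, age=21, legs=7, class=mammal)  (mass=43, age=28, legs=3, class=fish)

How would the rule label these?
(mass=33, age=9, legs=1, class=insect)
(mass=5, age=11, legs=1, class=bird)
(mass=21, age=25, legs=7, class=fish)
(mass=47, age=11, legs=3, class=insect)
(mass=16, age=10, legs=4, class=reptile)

Positive, Positive, Negative, Positive, Positive

'Positive' ⟺ age ≤ 14.
(mass=33, age=9, legs=1, class=insect): age = 9, satisfies this → Positive.
(mass=5, age=11, legs=1, class=bird): age = 11, satisfies this → Positive.
(mass=21, age=25, legs=7, class=fish): age = 25, fails this test → Negative.
(mass=47, age=11, legs=3, class=insect): age = 11, satisfies this → Positive.
(mass=16, age=10, legs=4, class=reptile): age = 10, satisfies this → Positive.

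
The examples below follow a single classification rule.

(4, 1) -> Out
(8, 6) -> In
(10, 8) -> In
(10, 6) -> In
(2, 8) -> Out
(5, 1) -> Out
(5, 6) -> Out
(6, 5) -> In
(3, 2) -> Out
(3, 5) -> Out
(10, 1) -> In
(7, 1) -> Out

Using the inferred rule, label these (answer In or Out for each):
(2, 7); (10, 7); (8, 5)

Out, In, In

The rule appears to be: sum ≥ 11 AND first is even.
(2, 7) → 2+7 = 9, first 2 → Out.
(10, 7) → 10+7 = 17, first 10 → In.
(8, 5) → 8+5 = 13, first 8 → In.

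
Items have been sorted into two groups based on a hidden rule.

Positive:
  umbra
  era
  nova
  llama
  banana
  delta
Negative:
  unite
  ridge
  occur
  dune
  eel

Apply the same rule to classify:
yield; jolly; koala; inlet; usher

One predicate separates the groups cleanly: contains 'a'.
yield: Negative (no 'a').
jolly: Negative (no 'a').
koala: Positive (has 'a').
inlet: Negative (no 'a').
usher: Negative (no 'a').

Negative, Negative, Positive, Negative, Negative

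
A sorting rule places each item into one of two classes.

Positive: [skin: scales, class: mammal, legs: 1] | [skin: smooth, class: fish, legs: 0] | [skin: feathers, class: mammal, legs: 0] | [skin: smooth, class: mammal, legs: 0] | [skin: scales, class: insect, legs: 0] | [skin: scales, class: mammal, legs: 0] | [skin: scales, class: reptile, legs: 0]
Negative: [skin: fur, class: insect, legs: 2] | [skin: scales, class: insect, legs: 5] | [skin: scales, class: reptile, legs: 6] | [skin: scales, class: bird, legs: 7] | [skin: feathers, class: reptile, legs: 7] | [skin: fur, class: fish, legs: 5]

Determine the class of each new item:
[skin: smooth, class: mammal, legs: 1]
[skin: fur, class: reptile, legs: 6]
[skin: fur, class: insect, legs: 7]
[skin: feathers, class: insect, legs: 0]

All 'Positive' examples share one property — legs ≤ 1 — and every 'Negative' example lacks it.
[skin: smooth, class: mammal, legs: 1] — legs = 1, hence Positive.
[skin: fur, class: reptile, legs: 6] — legs = 6, hence Negative.
[skin: fur, class: insect, legs: 7] — legs = 7, hence Negative.
[skin: feathers, class: insect, legs: 0] — legs = 0, hence Positive.

Positive, Negative, Negative, Positive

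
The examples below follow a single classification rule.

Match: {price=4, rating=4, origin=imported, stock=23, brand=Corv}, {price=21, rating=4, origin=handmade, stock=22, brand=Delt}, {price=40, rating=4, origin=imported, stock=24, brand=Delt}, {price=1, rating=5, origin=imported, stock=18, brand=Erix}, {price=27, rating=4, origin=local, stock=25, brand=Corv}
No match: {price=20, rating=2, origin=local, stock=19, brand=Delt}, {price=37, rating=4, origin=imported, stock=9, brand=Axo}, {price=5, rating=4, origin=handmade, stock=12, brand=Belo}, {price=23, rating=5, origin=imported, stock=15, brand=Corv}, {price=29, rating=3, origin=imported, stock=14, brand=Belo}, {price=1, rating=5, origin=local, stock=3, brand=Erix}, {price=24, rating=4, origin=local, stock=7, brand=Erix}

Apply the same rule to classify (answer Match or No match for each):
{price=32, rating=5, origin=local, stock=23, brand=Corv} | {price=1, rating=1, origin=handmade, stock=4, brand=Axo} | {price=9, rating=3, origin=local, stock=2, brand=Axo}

Match, No match, No match

One predicate separates the groups cleanly: rating ≥ 3 AND stock ≥ 18.
{price=32, rating=5, origin=local, stock=23, brand=Corv}: Match (rating = 5, stock = 23). {price=1, rating=1, origin=handmade, stock=4, brand=Axo}: No match (rating = 1, stock = 4). {price=9, rating=3, origin=local, stock=2, brand=Axo}: No match (rating = 3, stock = 2).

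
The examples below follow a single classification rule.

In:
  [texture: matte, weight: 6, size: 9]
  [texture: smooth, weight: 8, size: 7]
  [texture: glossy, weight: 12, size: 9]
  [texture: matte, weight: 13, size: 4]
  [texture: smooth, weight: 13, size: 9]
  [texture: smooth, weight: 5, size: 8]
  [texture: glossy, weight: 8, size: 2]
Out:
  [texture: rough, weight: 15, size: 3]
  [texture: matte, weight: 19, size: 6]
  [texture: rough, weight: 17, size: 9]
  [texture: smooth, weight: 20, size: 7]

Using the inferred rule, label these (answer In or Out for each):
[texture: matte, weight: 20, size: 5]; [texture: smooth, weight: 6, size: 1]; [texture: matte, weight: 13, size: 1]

Out, In, In

The classifier is using: weight ≤ 13.
[texture: matte, weight: 20, size: 5]: Out (weight = 20). [texture: smooth, weight: 6, size: 1]: In (weight = 6). [texture: matte, weight: 13, size: 1]: In (weight = 13).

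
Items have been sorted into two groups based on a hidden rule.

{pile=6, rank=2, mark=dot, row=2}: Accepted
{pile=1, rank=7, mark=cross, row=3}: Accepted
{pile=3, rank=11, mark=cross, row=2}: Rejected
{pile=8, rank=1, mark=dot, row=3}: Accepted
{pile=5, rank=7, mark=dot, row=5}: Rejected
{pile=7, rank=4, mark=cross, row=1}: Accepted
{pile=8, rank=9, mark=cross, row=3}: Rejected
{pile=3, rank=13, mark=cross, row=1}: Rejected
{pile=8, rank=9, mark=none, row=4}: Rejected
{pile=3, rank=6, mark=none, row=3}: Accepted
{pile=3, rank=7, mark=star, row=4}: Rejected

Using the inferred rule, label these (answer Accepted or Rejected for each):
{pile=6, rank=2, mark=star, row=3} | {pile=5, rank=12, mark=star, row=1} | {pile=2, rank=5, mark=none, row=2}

Accepted, Rejected, Accepted

The distinguishing property — rank ≤ 7 AND row ≤ 3 — holds for all the 'Accepted' cases and none of the 'Rejected' cases.
Accepted: {pile=6, rank=2, mark=star, row=3}, since rank = 2, row = 3. Rejected: {pile=5, rank=12, mark=star, row=1}, since rank = 12, row = 1. Accepted: {pile=2, rank=5, mark=none, row=2}, since rank = 5, row = 2.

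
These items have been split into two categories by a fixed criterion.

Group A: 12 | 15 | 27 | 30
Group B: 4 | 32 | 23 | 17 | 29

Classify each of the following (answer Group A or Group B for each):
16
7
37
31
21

Group B, Group B, Group B, Group B, Group A

The common property of the 'Group A' items is: multiple of 3. No 'Group B' item has it.
16 — 16 = 3·5 + 1, hence Group B. 7 — 7 = 3·2 + 1, hence Group B. 37 — 37 = 3·12 + 1, hence Group B. 31 — 31 = 3·10 + 1, hence Group B. 21 — 21 = 3·7, hence Group A.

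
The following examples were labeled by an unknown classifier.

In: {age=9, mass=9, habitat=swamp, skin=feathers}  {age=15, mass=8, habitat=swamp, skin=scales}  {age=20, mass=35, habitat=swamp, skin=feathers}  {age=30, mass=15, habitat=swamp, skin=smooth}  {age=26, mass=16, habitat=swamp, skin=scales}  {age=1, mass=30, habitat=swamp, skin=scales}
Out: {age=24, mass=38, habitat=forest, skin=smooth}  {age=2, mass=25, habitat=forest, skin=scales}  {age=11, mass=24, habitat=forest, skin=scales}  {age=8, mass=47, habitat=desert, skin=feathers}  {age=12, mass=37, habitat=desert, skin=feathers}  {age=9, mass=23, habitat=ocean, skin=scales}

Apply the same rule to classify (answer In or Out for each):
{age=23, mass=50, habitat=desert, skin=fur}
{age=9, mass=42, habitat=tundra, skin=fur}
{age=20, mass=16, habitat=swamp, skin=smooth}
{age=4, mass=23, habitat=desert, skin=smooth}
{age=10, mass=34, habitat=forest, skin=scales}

All 'In' examples share one property — habitat is swamp — and every 'Out' example lacks it.
{age=23, mass=50, habitat=desert, skin=fur}: habitat is desert — fails this test, so Out. {age=9, mass=42, habitat=tundra, skin=fur}: habitat is tundra — fails this test, so Out. {age=20, mass=16, habitat=swamp, skin=smooth}: habitat is swamp — checks out, so In. {age=4, mass=23, habitat=desert, skin=smooth}: habitat is desert — fails this test, so Out. {age=10, mass=34, habitat=forest, skin=scales}: habitat is forest — fails this test, so Out.

Out, Out, In, Out, Out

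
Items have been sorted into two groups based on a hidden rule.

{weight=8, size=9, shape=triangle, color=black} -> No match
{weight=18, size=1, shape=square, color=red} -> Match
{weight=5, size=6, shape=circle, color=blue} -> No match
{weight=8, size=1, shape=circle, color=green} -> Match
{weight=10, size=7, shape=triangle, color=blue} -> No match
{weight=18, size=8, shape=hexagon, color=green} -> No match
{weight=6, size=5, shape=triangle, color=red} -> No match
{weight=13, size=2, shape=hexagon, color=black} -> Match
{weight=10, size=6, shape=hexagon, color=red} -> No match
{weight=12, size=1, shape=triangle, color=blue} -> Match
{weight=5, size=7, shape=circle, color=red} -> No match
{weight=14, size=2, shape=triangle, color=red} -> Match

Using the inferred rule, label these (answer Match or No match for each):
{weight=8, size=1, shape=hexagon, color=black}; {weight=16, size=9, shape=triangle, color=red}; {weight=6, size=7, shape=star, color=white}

The pattern is that an item is 'Match' exactly when: size ≤ 2.
{weight=8, size=1, shape=hexagon, color=black} — size = 1, hence Match. {weight=16, size=9, shape=triangle, color=red} — size = 9, hence No match. {weight=6, size=7, shape=star, color=white} — size = 7, hence No match.

Match, No match, No match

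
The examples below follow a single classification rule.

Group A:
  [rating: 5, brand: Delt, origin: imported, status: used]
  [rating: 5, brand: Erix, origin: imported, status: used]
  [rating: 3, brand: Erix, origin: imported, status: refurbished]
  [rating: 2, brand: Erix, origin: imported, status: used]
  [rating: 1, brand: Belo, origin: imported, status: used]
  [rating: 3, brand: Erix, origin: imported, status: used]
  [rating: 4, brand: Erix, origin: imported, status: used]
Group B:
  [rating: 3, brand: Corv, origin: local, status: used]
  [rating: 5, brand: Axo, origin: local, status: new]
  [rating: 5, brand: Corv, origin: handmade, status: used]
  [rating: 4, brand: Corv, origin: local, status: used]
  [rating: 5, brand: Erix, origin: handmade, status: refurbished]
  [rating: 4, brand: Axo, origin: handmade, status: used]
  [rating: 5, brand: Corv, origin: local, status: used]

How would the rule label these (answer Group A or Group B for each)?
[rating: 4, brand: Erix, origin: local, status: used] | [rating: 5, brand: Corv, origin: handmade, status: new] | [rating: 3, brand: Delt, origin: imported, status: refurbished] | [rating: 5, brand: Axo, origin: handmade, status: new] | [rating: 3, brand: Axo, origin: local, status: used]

Checking candidate rules against both groups, what survives is: origin is imported.
[rating: 4, brand: Erix, origin: local, status: used]: Group B (origin is local). [rating: 5, brand: Corv, origin: handmade, status: new]: Group B (origin is handmade). [rating: 3, brand: Delt, origin: imported, status: refurbished]: Group A (origin is imported). [rating: 5, brand: Axo, origin: handmade, status: new]: Group B (origin is handmade). [rating: 3, brand: Axo, origin: local, status: used]: Group B (origin is local).

Group B, Group B, Group A, Group B, Group B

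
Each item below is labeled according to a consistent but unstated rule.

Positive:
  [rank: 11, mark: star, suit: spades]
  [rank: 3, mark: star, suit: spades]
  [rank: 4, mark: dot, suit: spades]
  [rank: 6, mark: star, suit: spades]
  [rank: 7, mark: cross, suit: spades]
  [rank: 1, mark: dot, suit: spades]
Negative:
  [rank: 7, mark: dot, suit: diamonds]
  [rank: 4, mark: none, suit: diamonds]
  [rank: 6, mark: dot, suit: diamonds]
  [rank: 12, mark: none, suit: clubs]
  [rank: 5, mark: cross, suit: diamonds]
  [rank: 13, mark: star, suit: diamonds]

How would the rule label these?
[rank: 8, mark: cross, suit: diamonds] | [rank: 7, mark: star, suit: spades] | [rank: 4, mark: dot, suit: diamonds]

Negative, Positive, Negative

Checking candidate rules against both groups, what survives is: suit is spades.
[rank: 8, mark: cross, suit: diamonds]: suit is diamonds, does not satisfy this → Negative. [rank: 7, mark: star, suit: spades]: suit is spades, qualifies → Positive. [rank: 4, mark: dot, suit: diamonds]: suit is diamonds, does not satisfy this → Negative.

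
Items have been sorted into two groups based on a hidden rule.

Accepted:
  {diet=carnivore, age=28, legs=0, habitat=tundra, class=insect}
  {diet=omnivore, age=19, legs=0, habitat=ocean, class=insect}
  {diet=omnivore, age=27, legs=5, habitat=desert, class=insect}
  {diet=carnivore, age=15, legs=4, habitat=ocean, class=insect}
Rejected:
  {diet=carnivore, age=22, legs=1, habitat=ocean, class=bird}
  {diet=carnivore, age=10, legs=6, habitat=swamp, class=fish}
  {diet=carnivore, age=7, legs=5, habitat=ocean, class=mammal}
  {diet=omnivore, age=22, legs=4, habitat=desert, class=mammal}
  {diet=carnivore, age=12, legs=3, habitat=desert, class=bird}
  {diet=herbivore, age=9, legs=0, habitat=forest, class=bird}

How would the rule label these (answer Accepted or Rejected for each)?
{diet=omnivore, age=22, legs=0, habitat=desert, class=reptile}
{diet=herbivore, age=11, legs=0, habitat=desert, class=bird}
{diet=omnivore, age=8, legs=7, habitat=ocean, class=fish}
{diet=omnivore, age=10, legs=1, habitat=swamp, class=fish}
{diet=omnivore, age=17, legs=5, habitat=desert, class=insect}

Rejected, Rejected, Rejected, Rejected, Accepted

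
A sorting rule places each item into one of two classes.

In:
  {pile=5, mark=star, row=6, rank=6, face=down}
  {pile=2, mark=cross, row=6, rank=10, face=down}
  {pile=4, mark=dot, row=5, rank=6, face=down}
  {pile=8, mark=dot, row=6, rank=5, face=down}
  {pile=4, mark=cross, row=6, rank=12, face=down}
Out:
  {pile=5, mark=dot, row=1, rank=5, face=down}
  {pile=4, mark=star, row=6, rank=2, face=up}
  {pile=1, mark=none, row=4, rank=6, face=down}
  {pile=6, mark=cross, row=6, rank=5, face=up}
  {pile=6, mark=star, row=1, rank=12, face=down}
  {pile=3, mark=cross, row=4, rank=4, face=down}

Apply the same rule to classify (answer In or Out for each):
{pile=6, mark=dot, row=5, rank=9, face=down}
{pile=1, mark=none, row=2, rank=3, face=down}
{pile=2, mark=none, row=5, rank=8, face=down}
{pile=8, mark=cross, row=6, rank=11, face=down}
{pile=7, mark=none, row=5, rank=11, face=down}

The distinguishing property — face is down AND row ≥ 5 — holds for all the 'In' cases and none of the 'Out' cases.

In, Out, In, In, In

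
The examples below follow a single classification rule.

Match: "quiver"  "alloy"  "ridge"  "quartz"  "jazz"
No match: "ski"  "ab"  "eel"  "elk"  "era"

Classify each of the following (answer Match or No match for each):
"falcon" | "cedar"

Match, Match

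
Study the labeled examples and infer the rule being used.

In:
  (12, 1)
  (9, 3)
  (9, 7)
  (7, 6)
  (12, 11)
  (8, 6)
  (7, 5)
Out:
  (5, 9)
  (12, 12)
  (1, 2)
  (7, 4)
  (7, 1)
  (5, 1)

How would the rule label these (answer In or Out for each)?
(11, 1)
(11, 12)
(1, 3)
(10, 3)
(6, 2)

Every 'In' example satisfies: first > second AND sum ≥ 12. None of the 'Out' examples do.
(11, 1): 11 > 1, 11+1 = 12 — has this property, so In. (11, 12): 11 < 12, 11+12 = 23 — doesn't match, so Out. (1, 3): 1 < 3, 1+3 = 4 — doesn't match, so Out. (10, 3): 10 > 3, 10+3 = 13 — has this property, so In. (6, 2): 6 > 2, 6+2 = 8 — doesn't match, so Out.

In, Out, Out, In, Out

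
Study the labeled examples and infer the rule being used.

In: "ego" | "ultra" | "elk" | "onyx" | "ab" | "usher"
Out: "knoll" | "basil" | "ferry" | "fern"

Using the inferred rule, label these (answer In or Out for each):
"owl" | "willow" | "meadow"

In, Out, Out

Looking at the examples, the only property every 'In' case has and every 'Out' case lacks is: starts with a vowel.
In: "owl", since starts with 'o'. Out: "willow", since starts with 'w'. Out: "meadow", since starts with 'm'.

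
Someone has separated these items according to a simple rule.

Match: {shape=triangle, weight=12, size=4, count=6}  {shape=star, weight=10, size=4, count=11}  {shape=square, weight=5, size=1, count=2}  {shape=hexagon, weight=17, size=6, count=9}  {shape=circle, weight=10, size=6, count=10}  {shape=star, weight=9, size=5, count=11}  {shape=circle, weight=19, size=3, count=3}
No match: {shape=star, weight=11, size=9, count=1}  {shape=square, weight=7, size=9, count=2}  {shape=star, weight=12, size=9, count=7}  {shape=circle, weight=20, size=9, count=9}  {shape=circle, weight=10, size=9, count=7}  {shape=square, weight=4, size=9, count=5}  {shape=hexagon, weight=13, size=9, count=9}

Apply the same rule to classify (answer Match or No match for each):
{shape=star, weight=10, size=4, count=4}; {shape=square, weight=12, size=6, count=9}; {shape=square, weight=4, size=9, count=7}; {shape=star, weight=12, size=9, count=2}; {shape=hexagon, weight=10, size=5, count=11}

Match, Match, No match, No match, Match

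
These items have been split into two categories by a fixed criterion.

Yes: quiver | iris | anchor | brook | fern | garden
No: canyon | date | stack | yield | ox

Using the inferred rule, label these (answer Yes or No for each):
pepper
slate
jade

'Yes' ⟺ contains 'r'.
pepper: has 'r', passes → Yes.
slate: no 'r', fails the rule → No.
jade: no 'r', fails the rule → No.

Yes, No, No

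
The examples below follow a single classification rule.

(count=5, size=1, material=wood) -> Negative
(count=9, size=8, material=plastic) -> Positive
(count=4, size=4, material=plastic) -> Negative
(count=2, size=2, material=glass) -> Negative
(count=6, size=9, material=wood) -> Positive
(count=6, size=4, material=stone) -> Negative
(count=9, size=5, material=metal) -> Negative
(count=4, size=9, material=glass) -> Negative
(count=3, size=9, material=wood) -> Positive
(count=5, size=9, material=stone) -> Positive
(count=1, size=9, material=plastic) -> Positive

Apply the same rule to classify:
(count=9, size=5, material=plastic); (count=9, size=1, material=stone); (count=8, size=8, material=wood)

Negative, Negative, Positive

All 'Positive' examples share one property — count ≠ 4 AND size ≥ 8 — and every 'Negative' example lacks it.
(count=9, size=5, material=plastic): Negative (count = 9, size = 5). (count=9, size=1, material=stone): Negative (count = 9, size = 1). (count=8, size=8, material=wood): Positive (count = 8, size = 8).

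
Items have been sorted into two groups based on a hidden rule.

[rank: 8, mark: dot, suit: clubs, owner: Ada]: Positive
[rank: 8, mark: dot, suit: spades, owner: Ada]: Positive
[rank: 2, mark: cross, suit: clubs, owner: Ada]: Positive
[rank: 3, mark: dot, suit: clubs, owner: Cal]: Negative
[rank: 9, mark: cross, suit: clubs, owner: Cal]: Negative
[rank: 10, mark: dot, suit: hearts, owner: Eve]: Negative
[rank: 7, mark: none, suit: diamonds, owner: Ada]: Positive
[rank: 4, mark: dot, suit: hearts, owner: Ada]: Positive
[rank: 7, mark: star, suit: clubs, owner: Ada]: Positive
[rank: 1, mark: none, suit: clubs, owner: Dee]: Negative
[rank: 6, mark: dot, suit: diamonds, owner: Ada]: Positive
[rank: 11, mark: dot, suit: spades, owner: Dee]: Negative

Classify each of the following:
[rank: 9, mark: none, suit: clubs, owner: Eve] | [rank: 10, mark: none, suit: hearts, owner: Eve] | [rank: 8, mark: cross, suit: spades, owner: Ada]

Negative, Negative, Positive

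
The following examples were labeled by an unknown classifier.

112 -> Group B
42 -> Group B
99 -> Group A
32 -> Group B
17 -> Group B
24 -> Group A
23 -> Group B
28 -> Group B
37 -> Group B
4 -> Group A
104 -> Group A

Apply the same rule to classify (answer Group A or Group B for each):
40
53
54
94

Group B, Group B, Group A, Group A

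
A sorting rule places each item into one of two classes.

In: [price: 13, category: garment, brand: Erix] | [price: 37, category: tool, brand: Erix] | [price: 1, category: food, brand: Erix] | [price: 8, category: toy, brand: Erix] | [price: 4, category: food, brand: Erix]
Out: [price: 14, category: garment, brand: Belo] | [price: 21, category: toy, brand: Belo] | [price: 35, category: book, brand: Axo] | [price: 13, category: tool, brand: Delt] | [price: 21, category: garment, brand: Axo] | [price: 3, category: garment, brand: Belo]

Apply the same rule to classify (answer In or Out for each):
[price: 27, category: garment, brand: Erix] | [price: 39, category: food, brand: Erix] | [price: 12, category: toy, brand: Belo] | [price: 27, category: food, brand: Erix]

In, In, Out, In

Checking candidate rules against both groups, what survives is: brand is Erix.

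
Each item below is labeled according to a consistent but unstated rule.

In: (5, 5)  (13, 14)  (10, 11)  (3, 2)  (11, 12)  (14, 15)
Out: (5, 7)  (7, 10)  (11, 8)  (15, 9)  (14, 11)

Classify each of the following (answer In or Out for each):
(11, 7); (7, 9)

Out, Out

The rule appears to be: |first − second| ≤ 1.
Out: (11, 7), since |11−7| = 4.
Out: (7, 9), since |7−9| = 2.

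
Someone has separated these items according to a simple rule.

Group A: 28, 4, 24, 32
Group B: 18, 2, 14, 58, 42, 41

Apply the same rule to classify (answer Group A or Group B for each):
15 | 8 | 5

Every 'Group A' example satisfies: multiple of 4. None of the 'Group B' examples do.
15 → 15 = 4·3 + 3 → Group B.
8 → 8 = 4·2 → Group A.
5 → 5 = 4·1 + 1 → Group B.

Group B, Group A, Group B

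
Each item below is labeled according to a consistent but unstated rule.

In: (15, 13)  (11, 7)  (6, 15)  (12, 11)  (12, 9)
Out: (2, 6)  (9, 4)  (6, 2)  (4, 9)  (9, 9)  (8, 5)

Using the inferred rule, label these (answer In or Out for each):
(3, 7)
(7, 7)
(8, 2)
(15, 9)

Out, Out, Out, In

One predicate separates the groups cleanly: max ≥ 11.
(3, 7) → max 7 → Out.
(7, 7) → max 7 → Out.
(8, 2) → max 8 → Out.
(15, 9) → max 15 → In.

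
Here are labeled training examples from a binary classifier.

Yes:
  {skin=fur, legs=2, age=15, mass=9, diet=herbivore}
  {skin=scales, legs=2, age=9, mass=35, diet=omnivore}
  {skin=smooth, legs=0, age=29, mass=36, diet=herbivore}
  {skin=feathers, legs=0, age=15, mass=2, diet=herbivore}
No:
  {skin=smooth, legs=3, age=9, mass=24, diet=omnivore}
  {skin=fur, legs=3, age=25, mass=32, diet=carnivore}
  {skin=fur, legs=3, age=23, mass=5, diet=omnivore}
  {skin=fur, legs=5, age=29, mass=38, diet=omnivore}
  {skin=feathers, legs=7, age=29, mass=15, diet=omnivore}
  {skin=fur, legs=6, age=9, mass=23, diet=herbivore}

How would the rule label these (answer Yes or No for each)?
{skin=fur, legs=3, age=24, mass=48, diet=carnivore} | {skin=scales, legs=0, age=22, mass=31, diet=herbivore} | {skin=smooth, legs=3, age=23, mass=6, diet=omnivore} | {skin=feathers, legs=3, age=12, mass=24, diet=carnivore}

All 'Yes' examples share one property — legs ≤ 2 — and every 'No' example lacks it.
{skin=fur, legs=3, age=24, mass=48, diet=carnivore} → legs = 3 → No. {skin=scales, legs=0, age=22, mass=31, diet=herbivore} → legs = 0 → Yes. {skin=smooth, legs=3, age=23, mass=6, diet=omnivore} → legs = 3 → No. {skin=feathers, legs=3, age=12, mass=24, diet=carnivore} → legs = 3 → No.

No, Yes, No, No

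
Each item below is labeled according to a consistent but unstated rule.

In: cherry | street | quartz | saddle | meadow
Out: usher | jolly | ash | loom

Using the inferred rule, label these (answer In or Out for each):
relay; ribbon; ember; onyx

Out, In, Out, Out

'In' ⟺ length 6.
relay: length 5 — fails the rule, so Out. ribbon: length 6 — checks out, so In. ember: length 5 — fails the rule, so Out. onyx: length 4 — fails the rule, so Out.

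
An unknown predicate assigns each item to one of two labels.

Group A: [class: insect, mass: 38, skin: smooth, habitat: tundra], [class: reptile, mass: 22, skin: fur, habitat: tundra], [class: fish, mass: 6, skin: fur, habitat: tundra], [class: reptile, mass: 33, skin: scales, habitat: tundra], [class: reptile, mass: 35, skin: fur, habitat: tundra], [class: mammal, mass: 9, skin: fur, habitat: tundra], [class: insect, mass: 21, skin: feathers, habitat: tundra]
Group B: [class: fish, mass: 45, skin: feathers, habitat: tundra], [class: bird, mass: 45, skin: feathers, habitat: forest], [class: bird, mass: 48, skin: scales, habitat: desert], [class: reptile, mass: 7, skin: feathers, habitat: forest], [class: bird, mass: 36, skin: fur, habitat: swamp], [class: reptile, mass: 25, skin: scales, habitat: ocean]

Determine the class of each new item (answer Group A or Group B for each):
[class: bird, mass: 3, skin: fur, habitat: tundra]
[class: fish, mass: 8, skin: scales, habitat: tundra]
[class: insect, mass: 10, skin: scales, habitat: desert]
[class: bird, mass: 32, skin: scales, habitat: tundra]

The simplest hypothesis consistent with all the labels is: habitat is tundra AND mass ≤ 38.
[class: bird, mass: 3, skin: fur, habitat: tundra] → habitat is tundra, mass = 3 → Group A.
[class: fish, mass: 8, skin: scales, habitat: tundra] → habitat is tundra, mass = 8 → Group A.
[class: insect, mass: 10, skin: scales, habitat: desert] → habitat is desert, mass = 10 → Group B.
[class: bird, mass: 32, skin: scales, habitat: tundra] → habitat is tundra, mass = 32 → Group A.

Group A, Group A, Group B, Group A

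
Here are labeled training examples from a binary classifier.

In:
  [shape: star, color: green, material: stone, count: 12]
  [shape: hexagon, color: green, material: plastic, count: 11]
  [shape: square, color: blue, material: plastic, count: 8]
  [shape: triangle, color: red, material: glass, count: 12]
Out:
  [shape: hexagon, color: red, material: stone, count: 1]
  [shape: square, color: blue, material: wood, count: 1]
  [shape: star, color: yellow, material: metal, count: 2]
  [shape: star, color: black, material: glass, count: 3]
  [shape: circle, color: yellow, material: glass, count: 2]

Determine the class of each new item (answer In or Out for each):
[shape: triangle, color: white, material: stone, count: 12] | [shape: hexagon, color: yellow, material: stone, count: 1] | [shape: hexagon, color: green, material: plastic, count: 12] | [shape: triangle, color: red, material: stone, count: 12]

The common property of the 'In' items is: count ≥ 8. No 'Out' item has it.
[shape: triangle, color: white, material: stone, count: 12] — count = 12, hence In. [shape: hexagon, color: yellow, material: stone, count: 1] — count = 1, hence Out. [shape: hexagon, color: green, material: plastic, count: 12] — count = 12, hence In. [shape: triangle, color: red, material: stone, count: 12] — count = 12, hence In.

In, Out, In, In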